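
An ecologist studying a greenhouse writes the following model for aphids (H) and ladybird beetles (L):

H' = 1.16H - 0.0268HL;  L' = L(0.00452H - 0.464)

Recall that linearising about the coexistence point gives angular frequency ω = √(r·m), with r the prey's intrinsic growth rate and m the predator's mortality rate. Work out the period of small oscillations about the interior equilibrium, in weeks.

Here r = 1.16 and m = 0.464, so r·m = 0.538.
ω = √0.538 = 0.734 per week, hence T = 2π/ω ≈ 8.56 weeks.

T ≈ 8.56 weeks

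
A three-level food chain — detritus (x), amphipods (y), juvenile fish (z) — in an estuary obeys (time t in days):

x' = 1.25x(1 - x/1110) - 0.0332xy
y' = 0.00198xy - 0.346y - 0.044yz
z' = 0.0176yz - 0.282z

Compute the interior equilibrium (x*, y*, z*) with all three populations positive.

x* ≈ 638, y* ≈ 16, z* ≈ 20.8

From dz/dt = 0: 0.0176y* = 0.282, so y* = 16.
From dx/dt = 0: 1.25(1 - x*/1110) = 0.0332·16, giving x* = 1110·(1 - 0.426) = 638.
From dy/dt = 0: 0.00198·638 - 0.346 = 0.044z*, so z* = 0.916/0.044 = 20.8.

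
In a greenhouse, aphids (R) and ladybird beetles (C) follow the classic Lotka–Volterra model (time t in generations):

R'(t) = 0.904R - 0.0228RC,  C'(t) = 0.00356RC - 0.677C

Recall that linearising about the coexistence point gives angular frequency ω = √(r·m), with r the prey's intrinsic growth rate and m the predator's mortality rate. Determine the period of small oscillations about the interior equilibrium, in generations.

T ≈ 8.03 generations

Here r = 0.904 and m = 0.677, so r·m = 0.612.
ω = √0.612 = 0.782 per generation, hence T = 2π/ω ≈ 8.03 generations.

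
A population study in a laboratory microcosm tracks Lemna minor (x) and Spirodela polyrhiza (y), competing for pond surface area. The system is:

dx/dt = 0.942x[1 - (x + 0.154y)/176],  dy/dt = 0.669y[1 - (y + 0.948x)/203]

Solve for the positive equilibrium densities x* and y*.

Setting both brackets to zero gives the nullclines x + 0.154y = 176 and 0.948x + y = 203.
Substituting y = 203 - 0.948x into the first: x(1 - 0.154·0.948) = 176 - 0.154·203.
So x* = 145/0.854 = 169, and then y* = 203 - 0.948·169 = 42.3.

x* ≈ 169, y* ≈ 42.3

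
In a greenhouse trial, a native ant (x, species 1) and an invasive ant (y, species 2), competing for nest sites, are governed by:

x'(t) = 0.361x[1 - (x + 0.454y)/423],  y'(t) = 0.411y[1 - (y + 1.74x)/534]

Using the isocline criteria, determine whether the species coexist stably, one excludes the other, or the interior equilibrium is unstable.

Compare the nullcline intercepts: K1/α12 = 423/0.454 = 932 > K2 = 534; K2/α21 = 534/1.74 = 307 < K1 = 423.
Since the inequalities point opposite ways, species 1 can invade but species 2 cannot.

species 1 excludes species 2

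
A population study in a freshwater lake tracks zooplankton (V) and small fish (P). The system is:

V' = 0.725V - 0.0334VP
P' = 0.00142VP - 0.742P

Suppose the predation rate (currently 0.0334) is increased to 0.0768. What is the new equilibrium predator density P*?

P* ≈ 9.44

At the interior fixed point, setting dV/dt = 0 with V > 0 fixes P* = (prey growth rate)/(VP coefficient) — independent of the other coefficients.
With the change, P* = 0.725/0.0768 = 9.44; it falls from 21.7.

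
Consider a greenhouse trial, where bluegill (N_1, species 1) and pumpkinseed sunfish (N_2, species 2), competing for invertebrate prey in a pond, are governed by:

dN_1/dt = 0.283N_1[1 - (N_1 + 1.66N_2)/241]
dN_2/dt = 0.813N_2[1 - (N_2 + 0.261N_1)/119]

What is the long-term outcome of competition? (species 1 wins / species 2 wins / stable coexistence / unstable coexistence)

stable coexistence

Compare the nullcline intercepts: K1/α12 = 241/1.66 = 145 > K2 = 119; K2/α21 = 119/0.261 = 456 > K1 = 241.
Since both inequalities hold, each species can invade when rare, so the interior equilibrium is stable.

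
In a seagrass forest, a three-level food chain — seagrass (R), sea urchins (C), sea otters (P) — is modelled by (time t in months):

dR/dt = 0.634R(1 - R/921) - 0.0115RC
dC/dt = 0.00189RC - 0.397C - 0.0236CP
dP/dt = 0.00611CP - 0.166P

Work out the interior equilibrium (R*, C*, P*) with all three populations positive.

R* ≈ 467, C* ≈ 27.2, P* ≈ 20.6

From dP/dt = 0: 0.00611C* = 0.166, so C* = 27.2.
From dR/dt = 0: 0.634(1 - R*/921) = 0.0115·27.2, giving R* = 921·(1 - 0.493) = 467.
From dC/dt = 0: 0.00189·467 - 0.397 = 0.0236P*, so P* = 0.486/0.0236 = 20.6.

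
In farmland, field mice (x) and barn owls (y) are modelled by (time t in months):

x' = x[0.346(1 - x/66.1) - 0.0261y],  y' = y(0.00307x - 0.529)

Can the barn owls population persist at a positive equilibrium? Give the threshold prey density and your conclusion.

Threshold x = 172; K < 172, so no, the predator goes extinct.

The predator equation gives dy/dt > 0 only when x > 0.529/0.00307 = 172.
Without the predator, x → K = 66.1. Since 66.1 < 172, the predator cannot invade.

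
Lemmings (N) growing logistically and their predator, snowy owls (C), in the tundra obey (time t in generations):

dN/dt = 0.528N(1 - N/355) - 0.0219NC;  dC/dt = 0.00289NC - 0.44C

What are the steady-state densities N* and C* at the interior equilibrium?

From dC/dt = 0 with C > 0: 0.00289N* = 0.44, so N* = 152.
Substitute into dN/dt = 0: 0.528(1 - 152/355) = 0.0219C*.
The bracket is 0.571, giving C* = 0.302/0.0219 = 13.8.

N* ≈ 152, C* ≈ 13.8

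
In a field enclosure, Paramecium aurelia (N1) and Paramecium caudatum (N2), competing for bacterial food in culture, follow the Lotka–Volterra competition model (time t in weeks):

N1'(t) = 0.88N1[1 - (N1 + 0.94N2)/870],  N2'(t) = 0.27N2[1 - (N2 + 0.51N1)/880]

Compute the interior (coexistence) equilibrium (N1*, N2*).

Setting both brackets to zero gives the nullclines N1 + 0.94N2 = 870 and 0.51N1 + N2 = 880.
Substituting N2 = 880 - 0.51N1 into the first: N1(1 - 0.94·0.51) = 870 - 0.94·880.
So N1* = 42.8/0.521 = 82.2, and then N2* = 880 - 0.51·82.2 = 838.

N1* ≈ 82.2, N2* ≈ 838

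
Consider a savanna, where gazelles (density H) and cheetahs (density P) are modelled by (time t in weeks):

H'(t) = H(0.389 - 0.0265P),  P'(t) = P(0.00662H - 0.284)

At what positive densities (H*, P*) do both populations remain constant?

Set dP/dt = 0 with P > 0: 0.00662H - 0.284 = 0, so H* = 0.284/0.00662 = 42.9.
Set dH/dt = 0 with H > 0: 0.389 - 0.0265P = 0, so P* = 0.389/0.0265 = 14.7.

H* ≈ 42.9, P* ≈ 14.7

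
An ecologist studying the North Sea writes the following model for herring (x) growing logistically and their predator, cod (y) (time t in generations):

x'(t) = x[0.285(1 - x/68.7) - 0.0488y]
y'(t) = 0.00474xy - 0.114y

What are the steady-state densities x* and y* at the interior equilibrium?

x* ≈ 24.1, y* ≈ 3.8

From dy/dt = 0 with y > 0: 0.00474x* = 0.114, so x* = 24.1.
Substitute into dx/dt = 0: 0.285(1 - 24.1/68.7) = 0.0488y*.
The bracket is 0.65, giving y* = 0.185/0.0488 = 3.8.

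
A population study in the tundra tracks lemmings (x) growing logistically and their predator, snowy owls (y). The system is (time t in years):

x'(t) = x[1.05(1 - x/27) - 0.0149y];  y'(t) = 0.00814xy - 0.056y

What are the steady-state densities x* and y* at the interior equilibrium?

x* ≈ 6.88, y* ≈ 52.5

From dy/dt = 0 with y > 0: 0.00814x* = 0.056, so x* = 6.88.
Substitute into dx/dt = 0: 1.05(1 - 6.88/27) = 0.0149y*.
The bracket is 0.745, giving y* = 0.782/0.0149 = 52.5.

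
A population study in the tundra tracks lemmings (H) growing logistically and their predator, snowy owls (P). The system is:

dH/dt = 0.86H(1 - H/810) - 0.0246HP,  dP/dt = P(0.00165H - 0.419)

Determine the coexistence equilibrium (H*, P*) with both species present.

From dP/dt = 0 with P > 0: 0.00165H* = 0.419, so H* = 254.
Substitute into dH/dt = 0: 0.86(1 - 254/810) = 0.0246P*.
The bracket is 0.686, giving P* = 0.59/0.0246 = 24.

H* ≈ 254, P* ≈ 24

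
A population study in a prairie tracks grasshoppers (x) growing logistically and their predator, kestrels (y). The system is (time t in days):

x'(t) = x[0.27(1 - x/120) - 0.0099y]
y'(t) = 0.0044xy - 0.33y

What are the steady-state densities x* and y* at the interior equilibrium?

From dy/dt = 0 with y > 0: 0.0044x* = 0.33, so x* = 75.
Substitute into dx/dt = 0: 0.27(1 - 75/120) = 0.0099y*.
The bracket is 0.375, giving y* = 0.101/0.0099 = 10.2.

x* ≈ 75, y* ≈ 10.2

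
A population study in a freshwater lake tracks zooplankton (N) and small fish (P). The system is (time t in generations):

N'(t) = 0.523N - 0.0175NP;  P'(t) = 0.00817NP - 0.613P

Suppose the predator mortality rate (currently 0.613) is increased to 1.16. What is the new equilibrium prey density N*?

At the interior fixed point, setting dP/dt = 0 with P > 0 fixes N* = (predator death rate)/(NP coefficient) — independent of the other coefficients.
With the change, N* = 1.16/0.00817 = 142; it rises from 75.

N* ≈ 142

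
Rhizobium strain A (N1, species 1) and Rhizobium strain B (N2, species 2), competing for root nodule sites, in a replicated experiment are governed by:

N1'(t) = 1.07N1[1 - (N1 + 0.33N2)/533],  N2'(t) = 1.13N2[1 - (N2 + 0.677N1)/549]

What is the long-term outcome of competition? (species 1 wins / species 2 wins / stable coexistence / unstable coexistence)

Compare the nullcline intercepts: K1/α12 = 533/0.33 = 1620 > K2 = 549; K2/α21 = 549/0.677 = 811 > K1 = 533.
Since both inequalities hold, each species can invade when rare, so the interior equilibrium is stable.

stable coexistence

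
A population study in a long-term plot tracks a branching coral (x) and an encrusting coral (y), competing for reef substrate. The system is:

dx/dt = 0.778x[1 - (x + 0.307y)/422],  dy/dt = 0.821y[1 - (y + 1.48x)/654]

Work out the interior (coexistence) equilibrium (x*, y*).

x* ≈ 405, y* ≈ 54

Setting both brackets to zero gives the nullclines x + 0.307y = 422 and 1.48x + y = 654.
Substituting y = 654 - 1.48x into the first: x(1 - 0.307·1.48) = 422 - 0.307·654.
So x* = 221/0.546 = 405, and then y* = 654 - 1.48·405 = 54.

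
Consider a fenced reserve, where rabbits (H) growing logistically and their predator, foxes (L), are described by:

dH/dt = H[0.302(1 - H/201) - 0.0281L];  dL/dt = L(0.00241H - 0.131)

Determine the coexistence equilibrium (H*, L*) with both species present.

From dL/dt = 0 with L > 0: 0.00241H* = 0.131, so H* = 54.4.
Substitute into dH/dt = 0: 0.302(1 - 54.4/201) = 0.0281L*.
The bracket is 0.73, giving L* = 0.22/0.0281 = 7.84.

H* ≈ 54.4, L* ≈ 7.84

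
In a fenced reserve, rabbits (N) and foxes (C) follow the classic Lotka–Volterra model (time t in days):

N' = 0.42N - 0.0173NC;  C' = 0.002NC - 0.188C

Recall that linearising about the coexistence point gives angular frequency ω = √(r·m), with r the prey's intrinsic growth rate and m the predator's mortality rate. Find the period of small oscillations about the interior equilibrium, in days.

T ≈ 22.4 days

Here r = 0.42 and m = 0.188, so r·m = 0.079.
ω = √0.079 = 0.281 per day, hence T = 2π/ω ≈ 22.4 days.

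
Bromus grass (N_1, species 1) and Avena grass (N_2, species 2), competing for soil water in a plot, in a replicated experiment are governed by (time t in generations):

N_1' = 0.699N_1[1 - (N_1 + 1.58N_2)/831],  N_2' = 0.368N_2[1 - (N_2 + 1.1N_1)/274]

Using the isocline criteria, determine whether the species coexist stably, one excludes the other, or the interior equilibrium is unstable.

species 1 excludes species 2

Compare the nullcline intercepts: K1/α12 = 831/1.58 = 526 > K2 = 274; K2/α21 = 274/1.1 = 249 < K1 = 831.
Since the inequalities point opposite ways, species 1 can invade but species 2 cannot.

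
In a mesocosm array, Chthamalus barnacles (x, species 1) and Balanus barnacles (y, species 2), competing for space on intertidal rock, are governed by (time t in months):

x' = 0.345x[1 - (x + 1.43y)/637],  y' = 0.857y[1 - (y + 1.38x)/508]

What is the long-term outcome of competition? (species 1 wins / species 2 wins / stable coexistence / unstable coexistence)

Compare the nullcline intercepts: K1/α12 = 637/1.43 = 445 < K2 = 508; K2/α21 = 508/1.38 = 368 < K1 = 637.
Since both are reversed, neither can invade when rare; the interior point is a saddle.

unstable coexistence (outcome depends on initial conditions)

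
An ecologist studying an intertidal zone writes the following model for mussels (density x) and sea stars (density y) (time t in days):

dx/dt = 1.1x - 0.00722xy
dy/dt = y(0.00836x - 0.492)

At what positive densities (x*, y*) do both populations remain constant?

x* ≈ 58.9, y* ≈ 152

Set dy/dt = 0 with y > 0: 0.00836x - 0.492 = 0, so x* = 0.492/0.00836 = 58.9.
Set dx/dt = 0 with x > 0: 1.1 - 0.00722y = 0, so y* = 1.1/0.00722 = 152.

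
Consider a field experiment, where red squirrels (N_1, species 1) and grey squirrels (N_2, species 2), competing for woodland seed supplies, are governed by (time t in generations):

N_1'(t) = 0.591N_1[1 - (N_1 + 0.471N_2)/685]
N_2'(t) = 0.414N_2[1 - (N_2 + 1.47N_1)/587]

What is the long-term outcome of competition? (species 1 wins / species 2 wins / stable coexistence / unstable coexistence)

species 1 excludes species 2

Compare the nullcline intercepts: K1/α12 = 685/0.471 = 1450 > K2 = 587; K2/α21 = 587/1.47 = 399 < K1 = 685.
Since the inequalities point opposite ways, species 1 can invade but species 2 cannot.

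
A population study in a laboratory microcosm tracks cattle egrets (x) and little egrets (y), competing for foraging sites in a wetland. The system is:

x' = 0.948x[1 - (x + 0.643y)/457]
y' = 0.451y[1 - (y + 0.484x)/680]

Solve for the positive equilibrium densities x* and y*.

x* ≈ 28.7, y* ≈ 666

Setting both brackets to zero gives the nullclines x + 0.643y = 457 and 0.484x + y = 680.
Substituting y = 680 - 0.484x into the first: x(1 - 0.643·0.484) = 457 - 0.643·680.
So x* = 19.8/0.689 = 28.7, and then y* = 680 - 0.484·28.7 = 666.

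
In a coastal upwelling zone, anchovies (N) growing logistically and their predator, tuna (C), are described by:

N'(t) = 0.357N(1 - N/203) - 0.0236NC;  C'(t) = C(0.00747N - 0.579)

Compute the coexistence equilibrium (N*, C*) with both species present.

From dC/dt = 0 with C > 0: 0.00747N* = 0.579, so N* = 77.5.
Substitute into dN/dt = 0: 0.357(1 - 77.5/203) = 0.0236C*.
The bracket is 0.618, giving C* = 0.221/0.0236 = 9.35.

N* ≈ 77.5, C* ≈ 9.35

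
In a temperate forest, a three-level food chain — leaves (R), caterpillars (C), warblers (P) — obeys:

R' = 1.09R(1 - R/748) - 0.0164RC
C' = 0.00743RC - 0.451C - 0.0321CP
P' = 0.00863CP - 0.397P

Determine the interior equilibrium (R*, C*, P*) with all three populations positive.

From dP/dt = 0: 0.00863C* = 0.397, so C* = 46.
From dR/dt = 0: 1.09(1 - R*/748) = 0.0164·46, giving R* = 748·(1 - 0.692) = 230.
From dC/dt = 0: 0.00743·230 - 0.451 = 0.0321P*, so P* = 1.26/0.0321 = 39.3.

R* ≈ 230, C* ≈ 46, P* ≈ 39.3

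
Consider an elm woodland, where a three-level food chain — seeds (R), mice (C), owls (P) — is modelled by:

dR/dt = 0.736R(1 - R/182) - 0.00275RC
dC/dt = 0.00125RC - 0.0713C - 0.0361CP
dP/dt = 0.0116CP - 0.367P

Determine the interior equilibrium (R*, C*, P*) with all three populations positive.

R* ≈ 160, C* ≈ 31.6, P* ≈ 3.58

From dP/dt = 0: 0.0116C* = 0.367, so C* = 31.6.
From dR/dt = 0: 0.736(1 - R*/182) = 0.00275·31.6, giving R* = 182·(1 - 0.118) = 160.
From dC/dt = 0: 0.00125·160 - 0.0713 = 0.0361P*, so P* = 0.129/0.0361 = 3.58.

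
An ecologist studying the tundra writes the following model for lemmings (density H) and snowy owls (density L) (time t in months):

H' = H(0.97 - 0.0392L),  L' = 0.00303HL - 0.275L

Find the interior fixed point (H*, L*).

Set dL/dt = 0 with L > 0: 0.00303H - 0.275 = 0, so H* = 0.275/0.00303 = 90.8.
Set dH/dt = 0 with H > 0: 0.97 - 0.0392L = 0, so L* = 0.97/0.0392 = 24.7.

H* ≈ 90.8, L* ≈ 24.7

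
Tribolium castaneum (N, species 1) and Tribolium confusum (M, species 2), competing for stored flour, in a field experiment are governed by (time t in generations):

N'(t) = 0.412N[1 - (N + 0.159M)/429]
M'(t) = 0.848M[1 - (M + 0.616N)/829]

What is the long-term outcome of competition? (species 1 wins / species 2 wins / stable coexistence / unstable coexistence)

Compare the nullcline intercepts: K1/α12 = 429/0.159 = 2700 > K2 = 829; K2/α21 = 829/0.616 = 1350 > K1 = 429.
Since both inequalities hold, each species can invade when rare, so the interior equilibrium is stable.

stable coexistence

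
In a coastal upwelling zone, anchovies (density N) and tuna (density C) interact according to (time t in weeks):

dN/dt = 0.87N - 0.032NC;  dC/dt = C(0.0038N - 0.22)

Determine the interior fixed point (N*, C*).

N* ≈ 57.9, C* ≈ 27.2

Set dC/dt = 0 with C > 0: 0.0038N - 0.22 = 0, so N* = 0.22/0.0038 = 57.9.
Set dN/dt = 0 with N > 0: 0.87 - 0.032C = 0, so C* = 0.87/0.032 = 27.2.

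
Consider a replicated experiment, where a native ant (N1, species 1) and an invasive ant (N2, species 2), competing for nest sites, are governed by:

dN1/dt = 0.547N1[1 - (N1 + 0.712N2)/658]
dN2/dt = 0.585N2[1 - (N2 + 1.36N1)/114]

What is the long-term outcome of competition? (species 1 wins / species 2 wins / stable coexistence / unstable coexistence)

species 1 excludes species 2

Compare the nullcline intercepts: K1/α12 = 658/0.712 = 924 > K2 = 114; K2/α21 = 114/1.36 = 83.8 < K1 = 658.
Since the inequalities point opposite ways, species 1 can invade but species 2 cannot.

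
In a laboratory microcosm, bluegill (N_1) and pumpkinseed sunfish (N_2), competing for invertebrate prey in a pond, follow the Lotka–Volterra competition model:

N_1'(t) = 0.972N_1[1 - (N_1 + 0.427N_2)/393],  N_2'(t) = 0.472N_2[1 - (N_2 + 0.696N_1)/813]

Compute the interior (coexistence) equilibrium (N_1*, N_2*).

Setting both brackets to zero gives the nullclines N_1 + 0.427N_2 = 393 and 0.696N_1 + N_2 = 813.
Substituting N_2 = 813 - 0.696N_1 into the first: N_1(1 - 0.427·0.696) = 393 - 0.427·813.
So N_1* = 45.8/0.703 = 65.2, and then N_2* = 813 - 0.696·65.2 = 768.

N_1* ≈ 65.2, N_2* ≈ 768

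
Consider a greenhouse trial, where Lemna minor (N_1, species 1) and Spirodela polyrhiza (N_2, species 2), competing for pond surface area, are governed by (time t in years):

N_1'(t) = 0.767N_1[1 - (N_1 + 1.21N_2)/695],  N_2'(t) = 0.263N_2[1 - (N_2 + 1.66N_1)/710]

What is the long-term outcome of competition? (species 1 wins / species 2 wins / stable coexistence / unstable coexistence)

Compare the nullcline intercepts: K1/α12 = 695/1.21 = 574 < K2 = 710; K2/α21 = 710/1.66 = 428 < K1 = 695.
Since both are reversed, neither can invade when rare; the interior point is a saddle.

unstable coexistence (outcome depends on initial conditions)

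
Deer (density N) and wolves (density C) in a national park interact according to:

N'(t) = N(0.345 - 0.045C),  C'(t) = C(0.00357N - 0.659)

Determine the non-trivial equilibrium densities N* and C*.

Set dC/dt = 0 with C > 0: 0.00357N - 0.659 = 0, so N* = 0.659/0.00357 = 185.
Set dN/dt = 0 with N > 0: 0.345 - 0.045C = 0, so C* = 0.345/0.045 = 7.67.

N* ≈ 185, C* ≈ 7.67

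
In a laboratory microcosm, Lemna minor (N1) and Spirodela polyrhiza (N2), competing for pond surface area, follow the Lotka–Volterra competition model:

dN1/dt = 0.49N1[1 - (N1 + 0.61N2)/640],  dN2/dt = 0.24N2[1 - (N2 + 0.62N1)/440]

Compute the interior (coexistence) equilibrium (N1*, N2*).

N1* ≈ 598, N2* ≈ 69.5

Setting both brackets to zero gives the nullclines N1 + 0.61N2 = 640 and 0.62N1 + N2 = 440.
Substituting N2 = 440 - 0.62N1 into the first: N1(1 - 0.61·0.62) = 640 - 0.61·440.
So N1* = 372/0.622 = 598, and then N2* = 440 - 0.62·598 = 69.5.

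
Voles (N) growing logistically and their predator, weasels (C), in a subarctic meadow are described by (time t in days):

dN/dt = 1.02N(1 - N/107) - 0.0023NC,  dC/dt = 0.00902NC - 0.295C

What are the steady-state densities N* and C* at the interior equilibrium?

N* ≈ 32.7, C* ≈ 308

From dC/dt = 0 with C > 0: 0.00902N* = 0.295, so N* = 32.7.
Substitute into dN/dt = 0: 1.02(1 - 32.7/107) = 0.0023C*.
The bracket is 0.694, giving C* = 0.708/0.0023 = 308.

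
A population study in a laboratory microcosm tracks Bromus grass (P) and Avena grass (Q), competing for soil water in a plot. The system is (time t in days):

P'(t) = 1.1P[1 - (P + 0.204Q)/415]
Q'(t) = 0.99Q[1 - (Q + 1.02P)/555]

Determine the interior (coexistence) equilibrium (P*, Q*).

Setting both brackets to zero gives the nullclines P + 0.204Q = 415 and 1.02P + Q = 555.
Substituting Q = 555 - 1.02P into the first: P(1 - 0.204·1.02) = 415 - 0.204·555.
So P* = 302/0.792 = 381, and then Q* = 555 - 1.02·381 = 166.

P* ≈ 381, Q* ≈ 166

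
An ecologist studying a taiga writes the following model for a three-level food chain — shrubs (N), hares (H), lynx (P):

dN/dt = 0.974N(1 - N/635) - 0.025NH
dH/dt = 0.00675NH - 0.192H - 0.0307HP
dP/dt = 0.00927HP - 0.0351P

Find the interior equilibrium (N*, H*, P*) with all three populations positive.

From dP/dt = 0: 0.00927H* = 0.0351, so H* = 3.79.
From dN/dt = 0: 0.974(1 - N*/635) = 0.025·3.79, giving N* = 635·(1 - 0.0972) = 573.
From dH/dt = 0: 0.00675·573 - 0.192 = 0.0307P*, so P* = 3.68/0.0307 = 120.

N* ≈ 573, H* ≈ 3.79, P* ≈ 120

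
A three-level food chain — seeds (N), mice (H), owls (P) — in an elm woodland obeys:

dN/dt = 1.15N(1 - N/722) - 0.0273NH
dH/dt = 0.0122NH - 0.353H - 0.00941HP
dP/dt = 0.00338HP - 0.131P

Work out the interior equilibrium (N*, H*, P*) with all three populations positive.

N* ≈ 57.7, H* ≈ 38.8, P* ≈ 37.3

From dP/dt = 0: 0.00338H* = 0.131, so H* = 38.8.
From dN/dt = 0: 1.15(1 - N*/722) = 0.0273·38.8, giving N* = 722·(1 - 0.92) = 57.7.
From dH/dt = 0: 0.0122·57.7 - 0.353 = 0.00941P*, so P* = 0.351/0.00941 = 37.3.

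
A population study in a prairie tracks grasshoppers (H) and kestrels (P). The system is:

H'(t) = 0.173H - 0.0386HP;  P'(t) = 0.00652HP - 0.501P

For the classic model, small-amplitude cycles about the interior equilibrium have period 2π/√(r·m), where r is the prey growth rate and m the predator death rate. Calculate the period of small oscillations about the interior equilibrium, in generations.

Here r = 0.173 and m = 0.501, so r·m = 0.0867.
ω = √0.0867 = 0.294 per generation, hence T = 2π/ω ≈ 21.3 generations.

T ≈ 21.3 generations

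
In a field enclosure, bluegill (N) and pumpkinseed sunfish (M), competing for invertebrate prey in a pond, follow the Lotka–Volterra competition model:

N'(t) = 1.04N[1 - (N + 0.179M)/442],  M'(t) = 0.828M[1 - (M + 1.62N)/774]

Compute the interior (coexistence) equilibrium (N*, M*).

Setting both brackets to zero gives the nullclines N + 0.179M = 442 and 1.62N + M = 774.
Substituting M = 774 - 1.62N into the first: N(1 - 0.179·1.62) = 442 - 0.179·774.
So N* = 303/0.71 = 427, and then M* = 774 - 1.62·427 = 81.6.

N* ≈ 427, M* ≈ 81.6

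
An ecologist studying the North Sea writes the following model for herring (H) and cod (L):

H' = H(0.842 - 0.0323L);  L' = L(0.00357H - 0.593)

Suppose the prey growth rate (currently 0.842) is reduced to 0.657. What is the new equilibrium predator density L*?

At the interior fixed point, setting dH/dt = 0 with H > 0 fixes L* = (prey growth rate)/(HL coefficient) — independent of the other coefficients.
With the change, L* = 0.657/0.0323 = 20.3; it falls from 26.1.

L* ≈ 20.3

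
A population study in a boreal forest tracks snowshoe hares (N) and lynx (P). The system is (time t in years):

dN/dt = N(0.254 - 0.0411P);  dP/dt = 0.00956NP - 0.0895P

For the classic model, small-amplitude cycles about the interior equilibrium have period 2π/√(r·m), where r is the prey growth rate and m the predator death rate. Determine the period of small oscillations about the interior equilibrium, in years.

Here r = 0.254 and m = 0.0895, so r·m = 0.0227.
ω = √0.0227 = 0.151 per year, hence T = 2π/ω ≈ 41.7 years.

T ≈ 41.7 years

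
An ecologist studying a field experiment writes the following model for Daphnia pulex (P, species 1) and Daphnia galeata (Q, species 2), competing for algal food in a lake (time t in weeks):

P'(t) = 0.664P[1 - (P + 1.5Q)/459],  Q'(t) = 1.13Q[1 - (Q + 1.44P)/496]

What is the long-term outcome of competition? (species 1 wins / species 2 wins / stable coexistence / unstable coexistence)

unstable coexistence (outcome depends on initial conditions)

Compare the nullcline intercepts: K1/α12 = 459/1.5 = 306 < K2 = 496; K2/α21 = 496/1.44 = 344 < K1 = 459.
Since both are reversed, neither can invade when rare; the interior point is a saddle.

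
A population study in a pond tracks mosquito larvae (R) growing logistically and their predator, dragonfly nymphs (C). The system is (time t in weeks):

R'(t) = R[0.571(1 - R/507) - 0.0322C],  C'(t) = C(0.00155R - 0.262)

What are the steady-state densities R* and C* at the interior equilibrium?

R* ≈ 169, C* ≈ 11.8

From dC/dt = 0 with C > 0: 0.00155R* = 0.262, so R* = 169.
Substitute into dR/dt = 0: 0.571(1 - 169/507) = 0.0322C*.
The bracket is 0.667, giving C* = 0.381/0.0322 = 11.8.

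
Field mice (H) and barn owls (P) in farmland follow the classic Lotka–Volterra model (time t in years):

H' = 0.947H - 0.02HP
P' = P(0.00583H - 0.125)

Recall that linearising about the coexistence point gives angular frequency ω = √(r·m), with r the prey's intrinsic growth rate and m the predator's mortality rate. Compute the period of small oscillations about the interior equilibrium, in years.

Here r = 0.947 and m = 0.125, so r·m = 0.118.
ω = √0.118 = 0.344 per year, hence T = 2π/ω ≈ 18.3 years.

T ≈ 18.3 years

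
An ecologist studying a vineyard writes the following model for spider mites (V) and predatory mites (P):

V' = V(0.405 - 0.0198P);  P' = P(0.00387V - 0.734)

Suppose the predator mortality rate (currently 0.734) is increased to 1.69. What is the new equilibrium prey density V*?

At the interior fixed point, setting dP/dt = 0 with P > 0 fixes V* = (predator death rate)/(VP coefficient) — independent of the other coefficients.
With the change, V* = 1.69/0.00387 = 437; it rises from 190.

V* ≈ 437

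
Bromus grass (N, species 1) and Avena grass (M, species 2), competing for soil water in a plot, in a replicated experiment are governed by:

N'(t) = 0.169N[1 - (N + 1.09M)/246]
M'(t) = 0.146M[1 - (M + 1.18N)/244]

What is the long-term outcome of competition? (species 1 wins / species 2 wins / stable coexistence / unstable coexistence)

unstable coexistence (outcome depends on initial conditions)

Compare the nullcline intercepts: K1/α12 = 246/1.09 = 226 < K2 = 244; K2/α21 = 244/1.18 = 207 < K1 = 246.
Since both are reversed, neither can invade when rare; the interior point is a saddle.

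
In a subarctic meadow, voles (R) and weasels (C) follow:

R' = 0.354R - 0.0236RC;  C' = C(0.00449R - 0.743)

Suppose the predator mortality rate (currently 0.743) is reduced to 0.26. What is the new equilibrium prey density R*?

At the interior fixed point, setting dC/dt = 0 with C > 0 fixes R* = (predator death rate)/(RC coefficient) — independent of the other coefficients.
With the change, R* = 0.26/0.00449 = 57.9; it falls from 165.

R* ≈ 57.9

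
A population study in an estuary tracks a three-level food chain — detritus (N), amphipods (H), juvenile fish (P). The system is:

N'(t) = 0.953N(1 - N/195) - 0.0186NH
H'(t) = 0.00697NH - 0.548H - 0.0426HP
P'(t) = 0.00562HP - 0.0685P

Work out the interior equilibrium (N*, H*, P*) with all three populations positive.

From dP/dt = 0: 0.00562H* = 0.0685, so H* = 12.2.
From dN/dt = 0: 0.953(1 - N*/195) = 0.0186·12.2, giving N* = 195·(1 - 0.238) = 149.
From dH/dt = 0: 0.00697·149 - 0.548 = 0.0426P*, so P* = 0.488/0.0426 = 11.5.

N* ≈ 149, H* ≈ 12.2, P* ≈ 11.5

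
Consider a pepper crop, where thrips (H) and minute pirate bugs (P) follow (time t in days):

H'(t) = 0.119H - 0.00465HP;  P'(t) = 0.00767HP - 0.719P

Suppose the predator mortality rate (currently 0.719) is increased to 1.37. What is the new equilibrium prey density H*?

H* ≈ 179

At the interior fixed point, setting dP/dt = 0 with P > 0 fixes H* = (predator death rate)/(HP coefficient) — independent of the other coefficients.
With the change, H* = 1.37/0.00767 = 179; it rises from 93.7.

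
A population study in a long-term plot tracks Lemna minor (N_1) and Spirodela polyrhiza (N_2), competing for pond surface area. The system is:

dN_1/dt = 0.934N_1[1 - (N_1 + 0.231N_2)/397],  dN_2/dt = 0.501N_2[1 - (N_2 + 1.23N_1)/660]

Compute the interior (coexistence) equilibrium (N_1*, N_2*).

Setting both brackets to zero gives the nullclines N_1 + 0.231N_2 = 397 and 1.23N_1 + N_2 = 660.
Substituting N_2 = 660 - 1.23N_1 into the first: N_1(1 - 0.231·1.23) = 397 - 0.231·660.
So N_1* = 245/0.716 = 342, and then N_2* = 660 - 1.23·342 = 240.

N_1* ≈ 342, N_2* ≈ 240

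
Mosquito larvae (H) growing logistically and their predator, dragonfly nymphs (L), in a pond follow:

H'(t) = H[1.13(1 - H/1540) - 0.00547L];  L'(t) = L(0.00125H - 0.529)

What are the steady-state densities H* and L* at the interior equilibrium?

From dL/dt = 0 with L > 0: 0.00125H* = 0.529, so H* = 423.
Substitute into dH/dt = 0: 1.13(1 - 423/1540) = 0.00547L*.
The bracket is 0.725, giving L* = 0.819/0.00547 = 150.

H* ≈ 423, L* ≈ 150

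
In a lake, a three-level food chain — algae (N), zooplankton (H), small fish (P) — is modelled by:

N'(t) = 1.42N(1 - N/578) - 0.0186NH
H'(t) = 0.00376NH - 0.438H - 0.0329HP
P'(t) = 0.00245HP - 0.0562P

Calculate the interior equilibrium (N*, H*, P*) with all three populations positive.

N* ≈ 404, H* ≈ 22.9, P* ≈ 32.9

From dP/dt = 0: 0.00245H* = 0.0562, so H* = 22.9.
From dN/dt = 0: 1.42(1 - N*/578) = 0.0186·22.9, giving N* = 578·(1 - 0.3) = 404.
From dH/dt = 0: 0.00376·404 - 0.438 = 0.0329P*, so P* = 1.08/0.0329 = 32.9.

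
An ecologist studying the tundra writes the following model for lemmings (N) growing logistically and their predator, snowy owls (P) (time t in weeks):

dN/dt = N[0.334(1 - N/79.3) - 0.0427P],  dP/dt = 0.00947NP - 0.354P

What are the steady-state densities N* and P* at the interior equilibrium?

N* ≈ 37.4, P* ≈ 4.13

From dP/dt = 0 with P > 0: 0.00947N* = 0.354, so N* = 37.4.
Substitute into dN/dt = 0: 0.334(1 - 37.4/79.3) = 0.0427P*.
The bracket is 0.529, giving P* = 0.177/0.0427 = 4.13.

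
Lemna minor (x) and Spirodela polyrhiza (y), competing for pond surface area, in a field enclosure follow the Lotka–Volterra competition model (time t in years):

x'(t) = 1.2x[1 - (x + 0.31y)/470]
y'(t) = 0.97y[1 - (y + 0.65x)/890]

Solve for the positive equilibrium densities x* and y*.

Setting both brackets to zero gives the nullclines x + 0.31y = 470 and 0.65x + y = 890.
Substituting y = 890 - 0.65x into the first: x(1 - 0.31·0.65) = 470 - 0.31·890.
So x* = 194/0.798 = 243, and then y* = 890 - 0.65·243 = 732.

x* ≈ 243, y* ≈ 732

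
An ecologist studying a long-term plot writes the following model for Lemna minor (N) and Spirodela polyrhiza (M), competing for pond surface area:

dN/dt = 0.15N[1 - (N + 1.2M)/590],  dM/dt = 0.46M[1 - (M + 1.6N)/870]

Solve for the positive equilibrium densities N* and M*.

N* ≈ 493, M* ≈ 80.4

Setting both brackets to zero gives the nullclines N + 1.2M = 590 and 1.6N + M = 870.
Substituting M = 870 - 1.6N into the first: N(1 - 1.2·1.6) = 590 - 1.2·870.
So N* = -454/-0.92 = 493, and then M* = 870 - 1.6·493 = 80.4.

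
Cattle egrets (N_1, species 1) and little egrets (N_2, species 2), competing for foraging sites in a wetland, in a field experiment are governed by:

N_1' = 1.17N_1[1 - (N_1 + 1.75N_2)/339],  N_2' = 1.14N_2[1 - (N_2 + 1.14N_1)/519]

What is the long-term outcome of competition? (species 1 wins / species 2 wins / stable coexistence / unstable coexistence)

Compare the nullcline intercepts: K1/α12 = 339/1.75 = 194 < K2 = 519; K2/α21 = 519/1.14 = 455 > K1 = 339.
Since the inequalities point opposite ways, species 2 can invade but species 1 cannot.

species 2 excludes species 1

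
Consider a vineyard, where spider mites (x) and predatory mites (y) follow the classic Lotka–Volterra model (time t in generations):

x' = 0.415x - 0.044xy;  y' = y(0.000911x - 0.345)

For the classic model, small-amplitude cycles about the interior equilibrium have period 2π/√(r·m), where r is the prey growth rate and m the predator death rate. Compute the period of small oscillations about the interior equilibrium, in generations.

Here r = 0.415 and m = 0.345, so r·m = 0.143.
ω = √0.143 = 0.378 per generation, hence T = 2π/ω ≈ 16.6 generations.

T ≈ 16.6 generations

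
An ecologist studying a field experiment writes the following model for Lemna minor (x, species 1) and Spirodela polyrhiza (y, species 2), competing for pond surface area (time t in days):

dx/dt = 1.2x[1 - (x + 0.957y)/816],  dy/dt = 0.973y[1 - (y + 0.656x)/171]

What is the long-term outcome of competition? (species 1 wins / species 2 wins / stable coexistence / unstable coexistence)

Compare the nullcline intercepts: K1/α12 = 816/0.957 = 853 > K2 = 171; K2/α21 = 171/0.656 = 261 < K1 = 816.
Since the inequalities point opposite ways, species 1 can invade but species 2 cannot.

species 1 excludes species 2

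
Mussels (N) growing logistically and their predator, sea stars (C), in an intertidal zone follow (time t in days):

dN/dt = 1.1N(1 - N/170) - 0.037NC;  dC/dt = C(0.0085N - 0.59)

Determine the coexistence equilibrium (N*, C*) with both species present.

From dC/dt = 0 with C > 0: 0.0085N* = 0.59, so N* = 69.4.
Substitute into dN/dt = 0: 1.1(1 - 69.4/170) = 0.037C*.
The bracket is 0.592, giving C* = 0.651/0.037 = 17.6.

N* ≈ 69.4, C* ≈ 17.6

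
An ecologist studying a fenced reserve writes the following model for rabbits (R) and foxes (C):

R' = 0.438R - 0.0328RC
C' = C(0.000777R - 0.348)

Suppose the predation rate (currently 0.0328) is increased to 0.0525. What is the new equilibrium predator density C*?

C* ≈ 8.34

At the interior fixed point, setting dR/dt = 0 with R > 0 fixes C* = (prey growth rate)/(RC coefficient) — independent of the other coefficients.
With the change, C* = 0.438/0.0525 = 8.34; it falls from 13.4.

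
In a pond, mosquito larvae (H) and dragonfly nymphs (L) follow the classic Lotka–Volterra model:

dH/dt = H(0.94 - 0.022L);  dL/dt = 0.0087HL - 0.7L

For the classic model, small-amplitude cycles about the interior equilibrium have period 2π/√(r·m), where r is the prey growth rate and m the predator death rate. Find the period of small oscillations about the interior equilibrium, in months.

T ≈ 7.75 months

Here r = 0.94 and m = 0.7, so r·m = 0.658.
ω = √0.658 = 0.811 per month, hence T = 2π/ω ≈ 7.75 months.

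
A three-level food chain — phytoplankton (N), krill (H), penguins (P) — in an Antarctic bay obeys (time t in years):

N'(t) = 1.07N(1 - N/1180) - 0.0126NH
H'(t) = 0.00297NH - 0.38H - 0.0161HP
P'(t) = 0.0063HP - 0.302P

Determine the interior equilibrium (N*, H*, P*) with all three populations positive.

From dP/dt = 0: 0.0063H* = 0.302, so H* = 47.9.
From dN/dt = 0: 1.07(1 - N*/1180) = 0.0126·47.9, giving N* = 1180·(1 - 0.564) = 514.
From dH/dt = 0: 0.00297·514 - 0.38 = 0.0161P*, so P* = 1.15/0.0161 = 71.2.

N* ≈ 514, H* ≈ 47.9, P* ≈ 71.2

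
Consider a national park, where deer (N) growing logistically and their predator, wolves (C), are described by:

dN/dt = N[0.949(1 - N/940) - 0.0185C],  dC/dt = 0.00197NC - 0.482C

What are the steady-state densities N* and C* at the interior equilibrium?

From dC/dt = 0 with C > 0: 0.00197N* = 0.482, so N* = 245.
Substitute into dN/dt = 0: 0.949(1 - 245/940) = 0.0185C*.
The bracket is 0.74, giving C* = 0.702/0.0185 = 37.9.

N* ≈ 245, C* ≈ 37.9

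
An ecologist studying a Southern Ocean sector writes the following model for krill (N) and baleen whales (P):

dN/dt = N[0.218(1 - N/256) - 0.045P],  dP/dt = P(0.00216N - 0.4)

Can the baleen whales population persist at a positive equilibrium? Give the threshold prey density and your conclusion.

Threshold N = 185; K > 185, so yes, the predator persists.

The predator equation gives dP/dt > 0 only when N > 0.4/0.00216 = 185.
Without the predator, N → K = 256. Since 256 > 185, the predator can invade and persist.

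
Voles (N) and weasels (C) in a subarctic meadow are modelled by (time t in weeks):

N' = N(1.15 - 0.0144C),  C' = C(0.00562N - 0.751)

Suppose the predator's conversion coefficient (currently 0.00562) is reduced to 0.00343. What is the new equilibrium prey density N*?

N* ≈ 219

At the interior fixed point, setting dC/dt = 0 with C > 0 fixes N* = (predator death rate)/(NC coefficient) — independent of the other coefficients.
With the change, N* = 0.751/0.00343 = 219; it rises from 134.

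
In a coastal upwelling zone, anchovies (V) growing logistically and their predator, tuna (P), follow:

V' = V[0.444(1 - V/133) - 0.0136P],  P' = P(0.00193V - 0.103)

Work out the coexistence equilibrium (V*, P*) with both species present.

From dP/dt = 0 with P > 0: 0.00193V* = 0.103, so V* = 53.4.
Substitute into dV/dt = 0: 0.444(1 - 53.4/133) = 0.0136P*.
The bracket is 0.599, giving P* = 0.266/0.0136 = 19.5.

V* ≈ 53.4, P* ≈ 19.5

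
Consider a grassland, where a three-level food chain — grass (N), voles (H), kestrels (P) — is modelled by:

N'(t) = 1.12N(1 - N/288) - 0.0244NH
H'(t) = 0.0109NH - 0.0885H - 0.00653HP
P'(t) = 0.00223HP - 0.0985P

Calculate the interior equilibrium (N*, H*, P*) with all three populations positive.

N* ≈ 10.9, H* ≈ 44.2, P* ≈ 4.58

From dP/dt = 0: 0.00223H* = 0.0985, so H* = 44.2.
From dN/dt = 0: 1.12(1 - N*/288) = 0.0244·44.2, giving N* = 288·(1 - 0.962) = 10.9.
From dH/dt = 0: 0.0109·10.9 - 0.0885 = 0.00653P*, so P* = 0.0299/0.00653 = 4.58.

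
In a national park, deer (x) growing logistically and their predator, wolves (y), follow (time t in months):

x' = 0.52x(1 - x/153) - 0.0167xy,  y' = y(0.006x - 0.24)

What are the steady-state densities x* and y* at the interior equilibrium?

x* ≈ 40, y* ≈ 23

From dy/dt = 0 with y > 0: 0.006x* = 0.24, so x* = 40.
Substitute into dx/dt = 0: 0.52(1 - 40/153) = 0.0167y*.
The bracket is 0.739, giving y* = 0.384/0.0167 = 23.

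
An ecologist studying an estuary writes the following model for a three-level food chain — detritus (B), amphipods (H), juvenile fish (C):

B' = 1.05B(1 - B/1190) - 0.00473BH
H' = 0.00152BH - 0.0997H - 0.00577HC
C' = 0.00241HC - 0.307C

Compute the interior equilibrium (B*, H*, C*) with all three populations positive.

From dC/dt = 0: 0.00241H* = 0.307, so H* = 127.
From dB/dt = 0: 1.05(1 - B*/1190) = 0.00473·127, giving B* = 1190·(1 - 0.574) = 507.
From dH/dt = 0: 0.00152·507 - 0.0997 = 0.00577C*, so C* = 0.671/0.00577 = 116.

B* ≈ 507, H* ≈ 127, C* ≈ 116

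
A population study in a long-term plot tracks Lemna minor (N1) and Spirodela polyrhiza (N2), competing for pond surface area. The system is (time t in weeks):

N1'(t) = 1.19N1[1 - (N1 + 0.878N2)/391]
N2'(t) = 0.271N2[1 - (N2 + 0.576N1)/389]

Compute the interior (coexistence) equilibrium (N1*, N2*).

Setting both brackets to zero gives the nullclines N1 + 0.878N2 = 391 and 0.576N1 + N2 = 389.
Substituting N2 = 389 - 0.576N1 into the first: N1(1 - 0.878·0.576) = 391 - 0.878·389.
So N1* = 49.5/0.494 = 100, and then N2* = 389 - 0.576·100 = 331.

N1* ≈ 100, N2* ≈ 331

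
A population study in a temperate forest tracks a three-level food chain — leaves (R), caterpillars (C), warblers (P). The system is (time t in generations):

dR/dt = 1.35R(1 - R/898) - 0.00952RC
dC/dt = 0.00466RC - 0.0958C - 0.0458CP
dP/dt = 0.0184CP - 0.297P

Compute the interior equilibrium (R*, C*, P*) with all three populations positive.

R* ≈ 796, C* ≈ 16.1, P* ≈ 78.9

From dP/dt = 0: 0.0184C* = 0.297, so C* = 16.1.
From dR/dt = 0: 1.35(1 - R*/898) = 0.00952·16.1, giving R* = 898·(1 - 0.114) = 796.
From dC/dt = 0: 0.00466·796 - 0.0958 = 0.0458P*, so P* = 3.61/0.0458 = 78.9.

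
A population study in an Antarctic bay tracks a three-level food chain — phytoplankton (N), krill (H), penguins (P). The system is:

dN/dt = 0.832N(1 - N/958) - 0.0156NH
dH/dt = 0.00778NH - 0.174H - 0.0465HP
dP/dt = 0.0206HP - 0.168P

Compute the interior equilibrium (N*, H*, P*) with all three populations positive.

N* ≈ 812, H* ≈ 8.16, P* ≈ 132

From dP/dt = 0: 0.0206H* = 0.168, so H* = 8.16.
From dN/dt = 0: 0.832(1 - N*/958) = 0.0156·8.16, giving N* = 958·(1 - 0.153) = 812.
From dH/dt = 0: 0.00778·812 - 0.174 = 0.0465P*, so P* = 6.14/0.0465 = 132.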